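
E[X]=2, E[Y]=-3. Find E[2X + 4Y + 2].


E[2X + 4Y + 2] = 2*E[X] + 4*E[Y] + 2
= (2)*(2) + (4)*(-3) + (2)
= 4 - 12 + 2 = -6

-6


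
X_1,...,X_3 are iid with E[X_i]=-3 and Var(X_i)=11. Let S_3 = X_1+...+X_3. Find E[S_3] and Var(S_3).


E[S_n] = n*mu = 3*-3 = -9
Var(S_n) = n*sigma^2 = 3*11 = 33

E[S_3]=-9, Var(S_3)=33


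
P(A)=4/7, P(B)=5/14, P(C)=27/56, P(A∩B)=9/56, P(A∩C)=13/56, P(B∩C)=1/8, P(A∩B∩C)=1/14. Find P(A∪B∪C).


P(A∪B∪C) = P(A)+P(B)+P(C) - P(AB)-P(AC)-P(BC) + P(ABC)
= 4/7+5/14+27/56 - 9/56-13/56-1/8 + 1/14
= 27/28

27/28


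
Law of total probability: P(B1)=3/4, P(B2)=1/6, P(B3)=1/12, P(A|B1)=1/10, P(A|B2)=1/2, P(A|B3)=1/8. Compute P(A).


P(A) = P(A|B1)P(B1) + P(A|B2)P(B2) + P(A|B3)P(B3)
= 1/10*3/4 + 1/2*1/6 + 1/8*1/12
= 3/40 + 1/12 + 1/96 = 27/160

27/160


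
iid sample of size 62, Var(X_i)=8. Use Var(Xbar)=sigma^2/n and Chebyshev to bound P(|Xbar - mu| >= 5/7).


Var(Xbar) = Var(X)/n = 8/62
Chebyshev: P(|Xbar-mu| >= 5/7) <= Var(Xbar)/(5/7)^2 = (4/31)/(25/49) = 196/775

196/775


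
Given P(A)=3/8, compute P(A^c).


P(A') = 1 - P(A) = 1 - 3/8 = 5/8

5/8


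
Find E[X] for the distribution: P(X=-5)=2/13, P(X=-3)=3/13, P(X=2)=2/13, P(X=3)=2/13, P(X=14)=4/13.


E[X] = sum(x * P(x))
= -5*2/13 - 3*3/13 + 2*2/13 + 3*2/13 + 14*4/13
= 47/13

47/13


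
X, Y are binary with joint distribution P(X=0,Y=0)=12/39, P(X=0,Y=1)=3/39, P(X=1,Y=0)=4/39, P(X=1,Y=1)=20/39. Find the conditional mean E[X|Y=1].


P(Y=1) = 23/39
E[X|Y=1] = (0*3 + 1*20)/23 = 20/23

20/23


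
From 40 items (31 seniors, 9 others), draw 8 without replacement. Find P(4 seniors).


P(X=4) = C(31,4)*C(9,4) / C(40,8)
= 31465*126 / 76904685
= 3964590/76904685 = 88102/1708993

88102/1708993


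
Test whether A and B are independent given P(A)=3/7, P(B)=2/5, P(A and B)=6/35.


P(A)*P(B) = 3/7*2/5 = 6/35
P(A∩B) = 6/35, which equals P(A)P(B), so independent

Yes, A and B are independent


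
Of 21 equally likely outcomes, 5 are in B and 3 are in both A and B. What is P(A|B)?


P(A|B) = P(A∩B)/P(B) = (3/21)/(5/21) = 3/5

3/5


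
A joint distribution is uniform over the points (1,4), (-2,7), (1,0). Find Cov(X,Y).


E[X]=0, E[Y]=11/3, E[XY]=-10/3
Cov(X,Y) = E[XY] - E[X]E[Y] = -10/3 - 0*11/3 = -10/3

-10/3


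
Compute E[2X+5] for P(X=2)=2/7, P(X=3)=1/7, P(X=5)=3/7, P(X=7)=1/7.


E[2X+5] = sum(g(x)*P(x))
= 9*2/7 + 11*1/7 + 15*3/7 + 19*1/7
= 93/7

93/7


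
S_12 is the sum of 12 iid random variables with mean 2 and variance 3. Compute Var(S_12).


By independence, Var(S_n) = n*Var(X_1) = 12*3 = 36

36


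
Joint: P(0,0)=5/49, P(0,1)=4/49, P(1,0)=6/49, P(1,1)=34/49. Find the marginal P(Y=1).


P(Y=1) = P(0,1)+P(1,1) = 4/49 + 34/49 = 38/49

38/49


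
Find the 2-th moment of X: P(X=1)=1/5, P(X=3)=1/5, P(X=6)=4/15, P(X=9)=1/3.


E[X^2] = sum(x^2 * P(x))
= 1*1/5 + 9*1/5 + 36*4/15 + 81*1/3
= 193/5

193/5


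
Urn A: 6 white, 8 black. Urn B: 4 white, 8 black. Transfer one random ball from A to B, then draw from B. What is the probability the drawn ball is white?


P(transfer white) = 6/14 = 3/7; P(transfer black) = 4/7
If white transferred: Urn II has 5 white of 13, so P(white|white moved) = 5/13
If black transferred: Urn II has 4 white of 13, so P(white|black moved) = 4/13
By total probability: P(white) = 3/7*5/13 + 4/7*4/13 = 31/91

31/91


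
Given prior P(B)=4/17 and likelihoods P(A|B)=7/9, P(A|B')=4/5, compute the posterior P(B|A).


P(A) = P(A|B)P(B) + P(A|B')P(B') = 7/9*4/17 + 4/5*13/17 = 608/765
P(B|A) = P(A|B)P(B)/P(A) = (28/153)/(608/765) = 35/152

35/152


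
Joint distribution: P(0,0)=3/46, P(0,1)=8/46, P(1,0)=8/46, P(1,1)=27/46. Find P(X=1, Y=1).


Read from table: P(X=1, Y=1) = 27/46

27/46


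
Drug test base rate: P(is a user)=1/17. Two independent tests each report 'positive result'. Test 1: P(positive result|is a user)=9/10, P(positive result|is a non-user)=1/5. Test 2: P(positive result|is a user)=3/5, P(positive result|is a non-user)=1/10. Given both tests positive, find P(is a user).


After test 1: P(+) = 9/10*1/17 + 1/5*16/17 = 41/170
P(B|+) = (9/170)/(41/170) = 9/41
After test 2 (use post1 as new prior): P(+) = 3/5*9/41 + 1/10*32/41 = 43/205
P(B|+,+) = (27/205)/(43/205) = 27/43

27/43


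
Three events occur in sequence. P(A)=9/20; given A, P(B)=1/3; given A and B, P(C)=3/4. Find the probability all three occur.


P(A∩B∩C) = P(A) * P(B|A) * P(C|A∩B)
= 9/20 * 1/3 * 3/4
= 3/20 * 3/4 = 9/80

9/80


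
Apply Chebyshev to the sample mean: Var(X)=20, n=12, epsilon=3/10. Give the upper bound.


Var(Xbar) = Var(X)/n = 20/12
Chebyshev: P(|Xbar-mu| >= 3/10) <= Var(Xbar)/(3/10)^2 = (5/3)/(9/100) = 500/27
Bound exceeds 1, so trivial bound: 1

1


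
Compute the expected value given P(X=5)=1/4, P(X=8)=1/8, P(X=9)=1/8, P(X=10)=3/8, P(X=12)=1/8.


E[X] = sum(x * P(x))
= 5*1/4 + 8*1/8 + 9*1/8 + 10*3/8 + 12*1/8
= 69/8

69/8


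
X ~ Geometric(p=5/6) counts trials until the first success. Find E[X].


For geometric (trials until first success), E[X] = 1/p = 1/(5/6) = 6/5

6/5


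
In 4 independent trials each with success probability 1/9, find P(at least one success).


P(at least one) = 1 - P(none)
P(none) = (1 - 1/9)^4 = (8/9)^4 = 4096/6561
P(at least one) = 1 - 4096/6561 = 2465/6561

2465/6561


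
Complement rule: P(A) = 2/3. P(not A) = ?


P(A') = 1 - P(A) = 1 - 2/3 = 1/3

1/3


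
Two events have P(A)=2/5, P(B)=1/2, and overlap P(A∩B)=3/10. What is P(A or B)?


P(A∪B) = P(A) + P(B) - P(A∩B)
= 2/5 + 1/2 - 3/10 = 3/5

3/5


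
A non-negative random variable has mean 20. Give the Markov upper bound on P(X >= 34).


Markov: P(X >= a) <= E[X]/a
P(X >= 34) <= 20/34 = 10/17

10/17


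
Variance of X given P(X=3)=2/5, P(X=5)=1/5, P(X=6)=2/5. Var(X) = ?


E[X] = 23/5, E[X^2] = 23
Var(X) = E[X^2] - (E[X])^2 = 23 - (23/5)^2 = 46/25

46/25


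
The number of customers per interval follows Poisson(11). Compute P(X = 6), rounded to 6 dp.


P(X=6) = e^(-11) * 11^6 / 6!
≈ 0.00001670170079 * 1771561 / 720
≈ 0.041095

0.041095


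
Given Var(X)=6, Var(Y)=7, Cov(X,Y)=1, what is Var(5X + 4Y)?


Var(5X + 4Y) = 5^2*Var(X) + 4^2*Var(Y) + 2*5*4*Cov(X,Y)
= 25*6 + 16*7 + 40*1
= 150 + 112 + 40 = 302

302


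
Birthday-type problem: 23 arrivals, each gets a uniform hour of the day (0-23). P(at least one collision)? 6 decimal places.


P(all different) = prod((24-i)/24 for i=0..22) = 0.000000
P(at least one match) = 1 - 0.000000 = 1.000000

1.000000


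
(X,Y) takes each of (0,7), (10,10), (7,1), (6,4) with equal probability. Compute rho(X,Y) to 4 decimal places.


Cov(X,Y) = 1.1250, Var(X) = 13.1875, Var(Y) = 11.2500
rho = Cov/(sqrt(VarX)*sqrt(VarY)) = 0.0924

0.0924


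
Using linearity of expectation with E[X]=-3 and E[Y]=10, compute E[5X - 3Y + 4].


E[5X - 3Y + 4] = 5*E[X] - 3*E[Y] + 4
= (5)*(-3) + (-3)*(10) + (4)
= -15 - 30 + 4 = -41

-41


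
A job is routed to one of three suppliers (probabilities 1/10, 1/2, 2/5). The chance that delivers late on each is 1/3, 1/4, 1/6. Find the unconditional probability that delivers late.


P(A) = P(A|B1)P(B1) + P(A|B2)P(B2) + P(A|B3)P(B3)
= 1/3*1/10 + 1/4*1/2 + 1/6*2/5
= 1/30 + 1/8 + 1/15 = 9/40

9/40


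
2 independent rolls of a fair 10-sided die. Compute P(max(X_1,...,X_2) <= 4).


P(max <= 4) = P(all X_i <= 4) = (P(X_1 <= 4))^2
= (4/10)^2 = (2/5)^2 = 4/25

4/25


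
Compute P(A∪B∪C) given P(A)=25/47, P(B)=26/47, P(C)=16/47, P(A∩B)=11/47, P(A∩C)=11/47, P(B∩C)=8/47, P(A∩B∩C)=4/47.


P(A∪B∪C) = P(A)+P(B)+P(C) - P(AB)-P(AC)-P(BC) + P(ABC)
= 25/47+26/47+16/47 - 11/47-11/47-8/47 + 4/47
= 41/47

41/47


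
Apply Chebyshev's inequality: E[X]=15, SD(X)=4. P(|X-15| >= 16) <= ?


k = 16/4 = 4
Chebyshev: P(|X-mu| >= k*sigma) <= 1/k^2 = 1/4^2 = 1/16

1/16


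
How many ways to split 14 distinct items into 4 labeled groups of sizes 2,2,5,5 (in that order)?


14! = 87178291200
Denominator: 2!=2 * 2!=2 * 5!=120 * 5!=120
Coefficient = 87178291200 / 57600 = 1513512

1513512


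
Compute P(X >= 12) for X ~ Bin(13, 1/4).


P(X>=12) = P(X=12) + P(X=13)
= 39/67108864 + 1/67108864
= 5/8388608

5/8388608


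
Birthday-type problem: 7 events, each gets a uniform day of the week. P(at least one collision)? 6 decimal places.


P(all different) = prod((7-i)/7 for i=0..6) = 0.006120
P(at least one match) = 1 - 0.006120 = 0.993880

0.993880


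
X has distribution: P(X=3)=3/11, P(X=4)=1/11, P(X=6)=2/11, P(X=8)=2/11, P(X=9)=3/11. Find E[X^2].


E[X^2] = sum(g(x)*P(x))
= 9*3/11 + 16*1/11 + 36*2/11 + 64*2/11 + 81*3/11
= 486/11

486/11


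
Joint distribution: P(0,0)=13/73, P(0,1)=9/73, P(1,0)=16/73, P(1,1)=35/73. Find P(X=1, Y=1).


Read from table: P(X=1, Y=1) = 35/73

35/73


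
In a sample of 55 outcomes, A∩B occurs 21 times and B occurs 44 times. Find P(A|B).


P(A|B) = P(A∩B)/P(B) = (21/55)/(44/55) = 21/44

21/44


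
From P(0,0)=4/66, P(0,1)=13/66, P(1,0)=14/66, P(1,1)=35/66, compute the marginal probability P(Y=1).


P(Y=1) = P(0,1)+P(1,1) = 13/66 + 35/66 = 48/66 = 8/11

8/11


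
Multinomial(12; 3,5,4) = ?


12! = 479001600
Denominator: 3!=6 * 5!=120 * 4!=24
Coefficient = 479001600 / 17280 = 27720

27720


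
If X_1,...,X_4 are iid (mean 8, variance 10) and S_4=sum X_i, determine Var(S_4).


By independence, Var(S_n) = n*Var(X_1) = 4*10 = 40

40


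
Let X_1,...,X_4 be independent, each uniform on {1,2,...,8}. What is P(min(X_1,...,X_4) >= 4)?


P(min >= 4) = P(all X_i >= 4) = (P(X_1 >= 4))^4
= (5/8)^4 = 625/4096

625/4096


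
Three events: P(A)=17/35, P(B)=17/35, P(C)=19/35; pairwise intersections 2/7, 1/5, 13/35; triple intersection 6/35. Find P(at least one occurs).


P(A∪B∪C) = P(A)+P(B)+P(C) - P(AB)-P(AC)-P(BC) + P(ABC)
= 17/35+17/35+19/35 - 2/7-1/5-13/35 + 6/35
= 29/35

29/35


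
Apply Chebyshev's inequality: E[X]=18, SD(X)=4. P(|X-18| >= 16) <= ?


k = 16/4 = 4
Chebyshev: P(|X-mu| >= k*sigma) <= 1/k^2 = 1/4^2 = 1/16

1/16


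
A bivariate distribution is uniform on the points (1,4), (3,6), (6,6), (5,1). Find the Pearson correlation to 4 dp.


Cov(X,Y) = -0.1875, Var(X) = 3.6875, Var(Y) = 4.1875
rho = Cov/(sqrt(VarX)*sqrt(VarY)) = -0.0477

-0.0477


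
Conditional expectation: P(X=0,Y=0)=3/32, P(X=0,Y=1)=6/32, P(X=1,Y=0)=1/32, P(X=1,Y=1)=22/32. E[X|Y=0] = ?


P(Y=0) = 4/32
E[X|Y=0] = (0*3 + 1*1)/4 = 1/4

1/4


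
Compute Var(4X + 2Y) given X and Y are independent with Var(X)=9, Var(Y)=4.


Independence => Cov(X,Y)=0
Var(4X + 2Y) = 4^2*Var(X) + 2^2*Var(Y)
= 16*9 + 4*4 = 160

160


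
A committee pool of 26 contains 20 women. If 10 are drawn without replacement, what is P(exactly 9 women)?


P(X=9) = C(20,9)*C(6,1) / C(26,10)
= 167960*6 / 5311735
= 1007760/5311735 = 48/253

48/253


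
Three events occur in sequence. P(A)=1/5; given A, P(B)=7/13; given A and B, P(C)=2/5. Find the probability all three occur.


P(A∩B∩C) = P(A) * P(B|A) * P(C|A∩B)
= 1/5 * 7/13 * 2/5
= 7/65 * 2/5 = 14/325

14/325


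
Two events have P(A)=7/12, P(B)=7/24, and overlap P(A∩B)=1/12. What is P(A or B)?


P(A∪B) = P(A) + P(B) - P(A∩B)
= 7/12 + 7/24 - 1/12 = 19/24

19/24


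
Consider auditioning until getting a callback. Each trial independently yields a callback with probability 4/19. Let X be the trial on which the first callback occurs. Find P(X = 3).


P(X=3) = (1-p)^2 * p = (15/19)^2 * 4/19
= 225/361 * 4/19 = 900/6859

900/6859


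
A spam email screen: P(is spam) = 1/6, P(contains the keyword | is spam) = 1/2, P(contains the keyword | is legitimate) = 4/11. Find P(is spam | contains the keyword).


P(A) = P(A|B)P(B) + P(A|B')P(B') = 1/2*1/6 + 4/11*5/6 = 17/44
P(B|A) = P(A|B)P(B)/P(A) = (1/12)/(17/44) = 11/51

11/51


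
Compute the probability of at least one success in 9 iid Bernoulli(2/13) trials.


P(at least one) = 1 - P(none)
P(none) = (1 - 2/13)^9 = (11/13)^9 = 2357947691/10604499373
P(at least one) = 1 - 2357947691/10604499373 = 8246551682/10604499373

8246551682/10604499373


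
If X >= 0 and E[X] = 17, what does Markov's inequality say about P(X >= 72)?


Markov: P(X >= a) <= E[X]/a
P(X >= 72) <= 17/72

17/72


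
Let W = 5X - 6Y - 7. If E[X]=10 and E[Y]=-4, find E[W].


E[5X - 6Y - 7] = 5*E[X] - 6*E[Y] - 7
= (5)*(10) + (-6)*(-4) + (-7)
= 50 + 24 - 7 = 67

67


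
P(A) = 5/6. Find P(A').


P(A') = 1 - P(A) = 1 - 5/6 = 1/6

1/6


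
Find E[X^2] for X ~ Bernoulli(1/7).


For Bernoulli: X in {0,1}
E[X^2] = 0^2*(1-1/7) + 1^2*1/7 = 1/7

1/7


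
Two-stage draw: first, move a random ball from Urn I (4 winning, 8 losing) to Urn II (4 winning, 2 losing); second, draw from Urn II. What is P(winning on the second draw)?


P(transfer winning) = 4/12 = 1/3; P(transfer losing) = 2/3
If winning transferred: Urn II has 5 winning of 7, so P(winning|winning moved) = 5/7
If losing transferred: Urn II has 4 winning of 7, so P(winning|losing moved) = 4/7
By total probability: P(winning) = 1/3*5/7 + 2/3*4/7 = 13/21

13/21


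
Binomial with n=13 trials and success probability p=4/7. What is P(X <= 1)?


P(X<=1) = P(X=0) + P(X=1)
= 1594323/96889010407 + 27634932/96889010407
= 29229255/96889010407

29229255/96889010407


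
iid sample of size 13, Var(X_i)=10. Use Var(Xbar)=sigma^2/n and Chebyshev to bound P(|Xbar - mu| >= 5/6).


Var(Xbar) = Var(X)/n = 10/13
Chebyshev: P(|Xbar-mu| >= 5/6) <= Var(Xbar)/(5/6)^2 = (10/13)/(25/36) = 72/65
Bound exceeds 1, so trivial bound: 1

1


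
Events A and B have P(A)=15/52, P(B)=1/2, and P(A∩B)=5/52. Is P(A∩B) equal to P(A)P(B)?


P(A)*P(B) = 15/52*1/2 = 15/104
P(A∩B) = 5/52 != 15/104, so not independent

No, A and B are not independent


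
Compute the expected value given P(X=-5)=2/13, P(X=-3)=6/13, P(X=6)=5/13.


E[X] = sum(x * P(x))
= -5*2/13 - 3*6/13 + 6*5/13
= 2/13

2/13


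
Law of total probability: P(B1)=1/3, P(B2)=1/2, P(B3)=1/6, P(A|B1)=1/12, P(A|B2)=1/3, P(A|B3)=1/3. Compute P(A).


P(A) = P(A|B1)P(B1) + P(A|B2)P(B2) + P(A|B3)P(B3)
= 1/12*1/3 + 1/3*1/2 + 1/3*1/6
= 1/36 + 1/6 + 1/18 = 1/4

1/4


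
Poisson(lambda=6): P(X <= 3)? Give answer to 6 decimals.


P(X<=3) = e^(-6)*6^0/0! + e^(-6)*6^1/1! + e^(-6)*6^2/2! + e^(-6)*6^3/3!
≈ 0.0024787522 + 0.0148725131 + 0.0446175392 + 0.0892350784
= 0.1512038829
≈ 0.151204

0.151204


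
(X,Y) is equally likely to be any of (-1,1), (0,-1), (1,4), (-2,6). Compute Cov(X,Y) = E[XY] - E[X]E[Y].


E[X]=-1/2, E[Y]=5/2, E[XY]=-9/4
Cov(X,Y) = E[XY] - E[X]E[Y] = -9/4 + 1/2*5/2 = -1

-1


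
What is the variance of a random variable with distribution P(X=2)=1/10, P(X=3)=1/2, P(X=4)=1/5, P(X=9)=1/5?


E[X] = 43/10, E[X^2] = 243/10
Var(X) = E[X^2] - (E[X])^2 = 243/10 - (43/10)^2 = 581/100

581/100


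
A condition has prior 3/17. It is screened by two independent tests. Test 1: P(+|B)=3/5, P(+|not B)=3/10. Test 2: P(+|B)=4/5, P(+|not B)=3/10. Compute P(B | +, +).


After test 1: P(+) = 3/5*3/17 + 3/10*14/17 = 6/17
P(B|+) = (9/85)/(6/17) = 3/10
After test 2 (use post1 as new prior): P(+) = 4/5*3/10 + 3/10*7/10 = 9/20
P(B|+,+) = (6/25)/(9/20) = 8/15

8/15


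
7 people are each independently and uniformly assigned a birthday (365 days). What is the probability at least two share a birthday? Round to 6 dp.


P(all different) = prod((365-i)/365 for i=0..6) = 0.943764
P(at least one match) = 1 - 0.943764 = 0.056236

0.056236


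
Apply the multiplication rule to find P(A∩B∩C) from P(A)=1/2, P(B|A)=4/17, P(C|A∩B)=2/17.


P(A∩B∩C) = P(A) * P(B|A) * P(C|A∩B)
= 1/2 * 4/17 * 2/17
= 2/17 * 2/17 = 4/289

4/289


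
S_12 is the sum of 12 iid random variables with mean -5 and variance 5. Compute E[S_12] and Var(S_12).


E[S_n] = n*mu = 12*-5 = -60
Var(S_n) = n*sigma^2 = 12*5 = 60

E[S_12]=-60, Var(S_12)=60


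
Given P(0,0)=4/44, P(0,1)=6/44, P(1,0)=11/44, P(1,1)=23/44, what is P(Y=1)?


P(Y=1) = P(0,1)+P(1,1) = 6/44 + 23/44 = 29/44

29/44


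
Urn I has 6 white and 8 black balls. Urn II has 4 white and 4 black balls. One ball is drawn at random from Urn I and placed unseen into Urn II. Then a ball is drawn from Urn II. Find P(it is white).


P(transfer white) = 6/14 = 3/7; P(transfer black) = 4/7
If white transferred: Urn II has 5 white of 9, so P(white|white moved) = 5/9
If black transferred: Urn II has 4 white of 9, so P(white|black moved) = 4/9
By total probability: P(white) = 3/7*5/9 + 4/7*4/9 = 31/63

31/63


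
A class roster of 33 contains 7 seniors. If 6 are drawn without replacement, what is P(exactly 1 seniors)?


P(X=1) = C(7,1)*C(26,5) / C(33,6)
= 7*65780 / 1107568
= 460460/1107568 = 1495/3596

1495/3596


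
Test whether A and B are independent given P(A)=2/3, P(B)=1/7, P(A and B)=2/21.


P(A)*P(B) = 2/3*1/7 = 2/21
P(A∩B) = 2/21, which equals P(A)P(B), so independent

Yes, A and B are independent


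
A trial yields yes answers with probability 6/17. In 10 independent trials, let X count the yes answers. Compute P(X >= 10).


P(X>=10) = P(X=10)
= 60466176/2015993900449
= 60466176/2015993900449

60466176/2015993900449


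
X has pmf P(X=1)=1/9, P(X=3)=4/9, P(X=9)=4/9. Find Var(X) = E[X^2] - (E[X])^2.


E[X] = 49/9, E[X^2] = 361/9
Var(X) = E[X^2] - (E[X])^2 = 361/9 - (49/9)^2 = 848/81

848/81


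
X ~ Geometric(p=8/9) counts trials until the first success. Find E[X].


For geometric (trials until first success), E[X] = 1/p = 1/(8/9) = 9/8

9/8


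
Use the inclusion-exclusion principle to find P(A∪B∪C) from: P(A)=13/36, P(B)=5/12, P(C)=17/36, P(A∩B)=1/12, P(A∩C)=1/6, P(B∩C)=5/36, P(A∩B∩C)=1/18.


P(A∪B∪C) = P(A)+P(B)+P(C) - P(AB)-P(AC)-P(BC) + P(ABC)
= 13/36+5/12+17/36 - 1/12-1/6-5/36 + 1/18
= 11/12

11/12


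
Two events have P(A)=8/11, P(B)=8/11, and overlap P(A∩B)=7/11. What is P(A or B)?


P(A∪B) = P(A) + P(B) - P(A∩B)
= 8/11 + 8/11 - 7/11 = 9/11

9/11


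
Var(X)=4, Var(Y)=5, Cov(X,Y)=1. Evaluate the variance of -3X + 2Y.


Var(-3X + 2Y) = (-3)^2*Var(X) + 2^2*Var(Y) + 2*(-3)*2*Cov(X,Y)
= 9*4 + 4*5 - 12*1
= 36 + 20 - 12 = 44

44


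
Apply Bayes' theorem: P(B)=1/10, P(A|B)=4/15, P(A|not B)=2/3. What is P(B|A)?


P(A) = P(A|B)P(B) + P(A|B')P(B') = 4/15*1/10 + 2/3*9/10 = 47/75
P(B|A) = P(A|B)P(B)/P(A) = (2/75)/(47/75) = 2/47

2/47


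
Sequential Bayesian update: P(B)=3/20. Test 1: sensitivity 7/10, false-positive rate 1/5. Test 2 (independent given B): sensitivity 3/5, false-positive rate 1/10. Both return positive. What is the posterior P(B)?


After test 1: P(+) = 7/10*3/20 + 1/5*17/20 = 11/40
P(B|+) = (21/200)/(11/40) = 21/55
After test 2 (use post1 as new prior): P(+) = 3/5*21/55 + 1/10*34/55 = 16/55
P(B|+,+) = (63/275)/(16/55) = 63/80

63/80


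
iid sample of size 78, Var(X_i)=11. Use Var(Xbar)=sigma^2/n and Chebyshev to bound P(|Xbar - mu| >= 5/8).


Var(Xbar) = Var(X)/n = 11/78
Chebyshev: P(|Xbar-mu| >= 5/8) <= Var(Xbar)/(5/8)^2 = (11/78)/(25/64) = 352/975

352/975


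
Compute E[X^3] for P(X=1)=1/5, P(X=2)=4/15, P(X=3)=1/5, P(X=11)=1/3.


E[X^3] = sum(g(x)*P(x))
= 1*1/5 + 8*4/15 + 27*1/5 + 1331*1/3
= 2257/5

2257/5


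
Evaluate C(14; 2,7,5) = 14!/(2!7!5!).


14! = 87178291200
Denominator: 2!=2 * 7!=5040 * 5!=120
Coefficient = 87178291200 / 1209600 = 72072

72072


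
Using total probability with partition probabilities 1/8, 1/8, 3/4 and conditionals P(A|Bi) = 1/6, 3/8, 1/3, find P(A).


P(A) = P(A|B1)P(B1) + P(A|B2)P(B2) + P(A|B3)P(B3)
= 1/6*1/8 + 3/8*1/8 + 1/3*3/4
= 1/48 + 3/64 + 1/4 = 61/192

61/192


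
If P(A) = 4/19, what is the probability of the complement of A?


P(A') = 1 - P(A) = 1 - 4/19 = 15/19

15/19


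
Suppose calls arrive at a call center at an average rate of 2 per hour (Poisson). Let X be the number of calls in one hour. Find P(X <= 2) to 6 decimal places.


P(X<=2) = e^(-2)*2^0/0! + e^(-2)*2^1/1! + e^(-2)*2^2/2!
≈ 0.1353352832 + 0.2706705665 + 0.2706705665
= 0.6766764162
≈ 0.676676

0.676676


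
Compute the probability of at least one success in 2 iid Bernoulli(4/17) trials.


P(at least one) = 1 - P(none)
P(none) = (1 - 4/17)^2 = (13/17)^2 = 169/289
P(at least one) = 1 - 169/289 = 120/289

120/289


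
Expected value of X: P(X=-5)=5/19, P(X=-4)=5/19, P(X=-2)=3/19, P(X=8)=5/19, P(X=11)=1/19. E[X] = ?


E[X] = sum(x * P(x))
= -5*5/19 - 4*5/19 - 2*3/19 + 8*5/19 + 11*1/19
= 0

0


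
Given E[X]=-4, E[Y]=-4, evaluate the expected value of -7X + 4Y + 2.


E[-7X + 4Y + 2] = -7*E[X] + 4*E[Y] + 2
= (-7)*(-4) + (4)*(-4) + (2)
= 28 - 16 + 2 = 14

14


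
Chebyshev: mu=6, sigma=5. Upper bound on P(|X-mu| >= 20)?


k = 20/5 = 4
Chebyshev: P(|X-mu| >= k*sigma) <= 1/k^2 = 1/4^2 = 1/16

1/16


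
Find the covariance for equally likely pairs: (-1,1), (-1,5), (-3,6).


E[X]=-5/3, E[Y]=4, E[XY]=-8
Cov(X,Y) = E[XY] - E[X]E[Y] = -8 + 5/3*4 = -4/3

-4/3


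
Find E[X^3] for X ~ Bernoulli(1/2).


For Bernoulli: X in {0,1}
E[X^3] = 0^3*(1-1/2) + 1^3*1/2 = 1/2

1/2


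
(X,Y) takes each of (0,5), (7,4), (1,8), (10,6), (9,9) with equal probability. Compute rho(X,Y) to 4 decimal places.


Cov(X,Y) = 0.8400, Var(X) = 17.0400, Var(Y) = 3.4400
rho = Cov/(sqrt(VarX)*sqrt(VarY)) = 0.1097

0.1097


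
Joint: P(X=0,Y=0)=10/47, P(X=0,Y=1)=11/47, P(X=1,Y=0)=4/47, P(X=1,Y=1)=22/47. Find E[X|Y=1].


P(Y=1) = 33/47
E[X|Y=1] = (0*11 + 1*22)/33 = 22/33 = 2/3

2/3


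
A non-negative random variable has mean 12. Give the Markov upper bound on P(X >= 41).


Markov: P(X >= a) <= E[X]/a
P(X >= 41) <= 12/41

12/41


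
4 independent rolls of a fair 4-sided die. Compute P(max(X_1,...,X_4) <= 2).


P(max <= 2) = P(all X_i <= 2) = (P(X_1 <= 2))^4
= (2/4)^4 = (1/2)^4 = 1/16

1/16


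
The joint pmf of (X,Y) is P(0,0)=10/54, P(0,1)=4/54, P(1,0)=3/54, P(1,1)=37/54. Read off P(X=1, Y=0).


Read from table: P(X=1, Y=0) = 3/54 = 1/18

1/18


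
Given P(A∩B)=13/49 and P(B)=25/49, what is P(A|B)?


P(A|B) = P(A∩B)/P(B) = (13/49)/(25/49) = 13/25

13/25


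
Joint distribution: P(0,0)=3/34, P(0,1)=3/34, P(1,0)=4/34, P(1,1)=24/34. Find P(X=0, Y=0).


Read from table: P(X=0, Y=0) = 3/34

3/34


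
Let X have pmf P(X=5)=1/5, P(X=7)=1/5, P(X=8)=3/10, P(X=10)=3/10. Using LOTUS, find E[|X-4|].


E[|X-4|] = sum(g(x)*P(x))
= 1*1/5 + 3*1/5 + 4*3/10 + 6*3/10
= 19/5

19/5


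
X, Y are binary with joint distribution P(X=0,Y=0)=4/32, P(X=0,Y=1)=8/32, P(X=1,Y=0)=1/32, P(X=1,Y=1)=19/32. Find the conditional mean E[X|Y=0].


P(Y=0) = 5/32
E[X|Y=0] = (0*4 + 1*1)/5 = 1/5

1/5


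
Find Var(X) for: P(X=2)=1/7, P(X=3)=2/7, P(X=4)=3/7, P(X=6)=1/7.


E[X] = 26/7, E[X^2] = 106/7
Var(X) = E[X^2] - (E[X])^2 = 106/7 - (26/7)^2 = 66/49

66/49


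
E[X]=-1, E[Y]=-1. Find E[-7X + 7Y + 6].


E[-7X + 7Y + 6] = -7*E[X] + 7*E[Y] + 6
= (-7)*(-1) + (7)*(-1) + (6)
= 7 - 7 + 6 = 6

6


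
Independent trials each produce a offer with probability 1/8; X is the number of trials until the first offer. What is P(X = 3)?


P(X=3) = (1-p)^2 * p = (7/8)^2 * 1/8
= 49/64 * 1/8 = 49/512

49/512


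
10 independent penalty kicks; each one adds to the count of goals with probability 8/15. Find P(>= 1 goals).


P(at least one) = 1 - P(none)
P(none) = (1 - 8/15)^10 = (7/15)^10 = 282475249/576650390625
P(at least one) = 1 - 282475249/576650390625 = 576367915376/576650390625

576367915376/576650390625


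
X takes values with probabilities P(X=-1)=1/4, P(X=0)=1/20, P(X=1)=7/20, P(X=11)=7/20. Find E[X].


E[X] = sum(x * P(x))
= -1*1/4 + 0*1/20 + 1*7/20 + 11*7/20
= 79/20

79/20


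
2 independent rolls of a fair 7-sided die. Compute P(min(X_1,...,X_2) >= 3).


P(min >= 3) = P(all X_i >= 3) = (P(X_1 >= 3))^2
= (5/7)^2 = 25/49

25/49


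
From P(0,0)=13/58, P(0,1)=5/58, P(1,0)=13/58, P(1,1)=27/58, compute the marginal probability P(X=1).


P(X=1) = P(1,0)+P(1,1) = 13/58 + 27/58 = 40/58 = 20/29

20/29


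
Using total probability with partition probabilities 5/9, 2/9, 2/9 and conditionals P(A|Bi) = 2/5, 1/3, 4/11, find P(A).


P(A) = P(A|B1)P(B1) + P(A|B2)P(B2) + P(A|B3)P(B3)
= 2/5*5/9 + 1/3*2/9 + 4/11*2/9
= 2/9 + 2/27 + 8/99 = 112/297

112/297


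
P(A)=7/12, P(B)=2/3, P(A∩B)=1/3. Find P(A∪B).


P(A∪B) = P(A) + P(B) - P(A∩B)
= 7/12 + 2/3 - 1/3 = 11/12

11/12


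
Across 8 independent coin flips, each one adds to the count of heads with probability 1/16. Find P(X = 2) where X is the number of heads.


P(X=2) = C(8,2) * p^2 * (1-p)^6
= 28 * 1/256 * 11390625/16777216
= 79734375/1073741824

79734375/1073741824


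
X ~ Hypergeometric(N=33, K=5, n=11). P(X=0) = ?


P(X=0) = C(5,0)*C(28,11) / C(33,11)
= 1*21474180 / 193536720
= 21474180/193536720 = 399/3596

399/3596


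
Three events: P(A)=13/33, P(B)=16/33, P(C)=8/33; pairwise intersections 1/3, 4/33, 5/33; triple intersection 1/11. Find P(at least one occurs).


P(A∪B∪C) = P(A)+P(B)+P(C) - P(AB)-P(AC)-P(BC) + P(ABC)
= 13/33+16/33+8/33 - 1/3-4/33-5/33 + 1/11
= 20/33

20/33


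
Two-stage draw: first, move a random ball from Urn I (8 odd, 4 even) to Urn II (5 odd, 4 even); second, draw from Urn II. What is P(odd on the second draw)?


P(transfer odd) = 8/12 = 2/3; P(transfer even) = 1/3
If odd transferred: Urn II has 6 odd of 10, so P(odd|odd moved) = 3/5
If even transferred: Urn II has 5 odd of 10, so P(odd|even moved) = 1/2
By total probability: P(odd) = 2/3*3/5 + 1/3*1/2 = 17/30

17/30


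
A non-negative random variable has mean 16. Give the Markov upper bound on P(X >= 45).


Markov: P(X >= a) <= E[X]/a
P(X >= 45) <= 16/45

16/45


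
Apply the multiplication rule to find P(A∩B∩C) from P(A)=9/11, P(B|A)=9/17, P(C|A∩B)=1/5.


P(A∩B∩C) = P(A) * P(B|A) * P(C|A∩B)
= 9/11 * 9/17 * 1/5
= 81/187 * 1/5 = 81/935

81/935


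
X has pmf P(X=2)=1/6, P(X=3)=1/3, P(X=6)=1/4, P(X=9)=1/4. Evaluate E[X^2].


E[X^2] = sum(x^2 * P(x))
= 4*1/6 + 9*1/3 + 36*1/4 + 81*1/4
= 395/12

395/12


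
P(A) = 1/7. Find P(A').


P(A') = 1 - P(A) = 1 - 1/7 = 6/7

6/7


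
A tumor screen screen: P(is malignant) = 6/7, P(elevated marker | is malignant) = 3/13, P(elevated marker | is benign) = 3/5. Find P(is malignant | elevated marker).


P(A) = P(A|B)P(B) + P(A|B')P(B') = 3/13*6/7 + 3/5*1/7 = 129/455
P(B|A) = P(A|B)P(B)/P(A) = (18/91)/(129/455) = 30/43

30/43


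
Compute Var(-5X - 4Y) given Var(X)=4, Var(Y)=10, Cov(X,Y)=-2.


Var(-5X - 4Y) = (-5)^2*Var(X) + (-4)^2*Var(Y) + 2*(-5)*(-4)*Cov(X,Y)
= 25*4 + 16*10 + 40*(-2)
= 100 + 160 - 80 = 180

180


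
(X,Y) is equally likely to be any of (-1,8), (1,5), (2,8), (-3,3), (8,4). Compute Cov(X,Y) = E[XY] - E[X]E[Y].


E[X]=7/5, E[Y]=28/5, E[XY]=36/5
Cov(X,Y) = E[XY] - E[X]E[Y] = 36/5 - 7/5*28/5 = -16/25

-16/25


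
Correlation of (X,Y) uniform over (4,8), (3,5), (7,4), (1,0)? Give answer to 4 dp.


Cov(X,Y) = 2.8125, Var(X) = 4.6875, Var(Y) = 8.1875
rho = Cov/(sqrt(VarX)*sqrt(VarY)) = 0.4540

0.4540


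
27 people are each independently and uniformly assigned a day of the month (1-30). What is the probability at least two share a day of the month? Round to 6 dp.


P(all different) = prod((30-i)/30 for i=0..26) = 0.000000
P(at least one match) = 1 - 0.000000 = 1.000000

1.000000


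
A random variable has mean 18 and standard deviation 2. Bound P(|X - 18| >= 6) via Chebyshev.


k = 6/2 = 3
Chebyshev: P(|X-mu| >= k*sigma) <= 1/k^2 = 1/3^2 = 1/9

1/9


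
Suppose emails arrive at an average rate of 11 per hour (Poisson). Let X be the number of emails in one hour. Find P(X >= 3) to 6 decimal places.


P(X>=3) = 1 - P(X<=2) = 1 - (e^(-11)*11^0/0! + e^(-11)*11^1/1! + e^(-11)*11^2/2!)
≈ 1 - (0.0000167017 + 0.0001837187 + 0.0010104529)
= 1 - 0.0012108733 = 0.9987891267
≈ 0.998789

0.998789


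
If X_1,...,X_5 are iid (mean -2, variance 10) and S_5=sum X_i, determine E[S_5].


E[S_n] = n*E[X_1] = 5*-2 = -10

-10


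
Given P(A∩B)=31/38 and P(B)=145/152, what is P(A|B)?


P(A|B) = P(A∩B)/P(B) = (124/152)/(145/152) = 124/145

124/145


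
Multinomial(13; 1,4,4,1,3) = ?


13! = 6227020800
Denominator: 1!=1 * 4!=24 * 4!=24 * 1!=1 * 3!=6
Coefficient = 6227020800 / 3456 = 1801800

1801800


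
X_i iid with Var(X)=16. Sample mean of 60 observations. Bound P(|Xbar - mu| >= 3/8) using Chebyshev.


Var(Xbar) = Var(X)/n = 16/60
Chebyshev: P(|Xbar-mu| >= 3/8) <= Var(Xbar)/(3/8)^2 = (4/15)/(9/64) = 256/135
Bound exceeds 1, so trivial bound: 1

1


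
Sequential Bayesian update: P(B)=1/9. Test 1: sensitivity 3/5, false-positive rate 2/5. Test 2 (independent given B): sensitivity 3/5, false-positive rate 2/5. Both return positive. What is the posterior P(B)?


After test 1: P(+) = 3/5*1/9 + 2/5*8/9 = 19/45
P(B|+) = (1/15)/(19/45) = 3/19
After test 2 (use post1 as new prior): P(+) = 3/5*3/19 + 2/5*16/19 = 41/95
P(B|+,+) = (9/95)/(41/95) = 9/41

9/41


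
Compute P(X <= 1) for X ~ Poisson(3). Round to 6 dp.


P(X<=1) = e^(-3)*3^0/0! + e^(-3)*3^1/1!
≈ 0.0497870684 + 0.1493612051
= 0.1991482735
≈ 0.199148

0.199148


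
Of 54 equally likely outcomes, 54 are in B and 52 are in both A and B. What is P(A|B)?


P(A|B) = P(A∩B)/P(B) = (52/54)/(54/54) = 52/54 = 26/27

26/27


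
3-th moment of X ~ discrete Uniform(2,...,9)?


E[X^3] = (1/8) * sum(x^3 for x=2..9)
= 2024/8 = 253

253


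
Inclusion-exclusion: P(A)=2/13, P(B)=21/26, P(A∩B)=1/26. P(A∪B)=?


P(A∪B) = P(A) + P(B) - P(A∩B)
= 2/13 + 21/26 - 1/26 = 12/13

12/13


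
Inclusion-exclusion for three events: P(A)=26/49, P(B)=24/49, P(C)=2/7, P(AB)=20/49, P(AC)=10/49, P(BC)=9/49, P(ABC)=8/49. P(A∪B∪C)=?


P(A∪B∪C) = P(A)+P(B)+P(C) - P(AB)-P(AC)-P(BC) + P(ABC)
= 26/49+24/49+2/7 - 20/49-10/49-9/49 + 8/49
= 33/49

33/49


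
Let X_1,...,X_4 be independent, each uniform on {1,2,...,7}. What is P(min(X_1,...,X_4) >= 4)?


P(min >= 4) = P(all X_i >= 4) = (P(X_1 >= 4))^4
= (4/7)^4 = 256/2401

256/2401


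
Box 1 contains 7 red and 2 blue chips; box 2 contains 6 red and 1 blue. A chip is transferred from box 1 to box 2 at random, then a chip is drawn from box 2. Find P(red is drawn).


P(transfer red) = 7/9; P(transfer blue) = 2/9
If red transferred: Urn II has 7 red of 8, so P(red|red moved) = 7/8
If blue transferred: Urn II has 6 red of 8, so P(red|blue moved) = 3/4
By total probability: P(red) = 7/9*7/8 + 2/9*3/4 = 61/72

61/72


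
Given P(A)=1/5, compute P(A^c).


P(A') = 1 - P(A) = 1 - 1/5 = 4/5

4/5


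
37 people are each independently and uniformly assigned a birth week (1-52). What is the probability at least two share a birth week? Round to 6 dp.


P(all different) = prod((52-i)/52 for i=0..36) = 0.000000
P(at least one match) = 1 - 0.000000 = 1.000000

1.000000


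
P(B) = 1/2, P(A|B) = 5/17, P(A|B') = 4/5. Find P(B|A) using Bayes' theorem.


P(A) = P(A|B)P(B) + P(A|B')P(B') = 5/17*1/2 + 4/5*1/2 = 93/170
P(B|A) = P(A|B)P(B)/P(A) = (5/34)/(93/170) = 25/93

25/93


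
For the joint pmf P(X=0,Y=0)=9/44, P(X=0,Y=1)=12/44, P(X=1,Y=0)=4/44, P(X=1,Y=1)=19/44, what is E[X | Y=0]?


P(Y=0) = 13/44
E[X|Y=0] = (0*9 + 1*4)/13 = 4/13

4/13


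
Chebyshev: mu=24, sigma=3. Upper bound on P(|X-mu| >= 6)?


k = 6/3 = 2
Chebyshev: P(|X-mu| >= k*sigma) <= 1/k^2 = 1/2^2 = 1/4

1/4


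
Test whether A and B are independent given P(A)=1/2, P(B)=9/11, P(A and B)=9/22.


P(A)*P(B) = 1/2*9/11 = 9/22
P(A∩B) = 9/22, which equals P(A)P(B), so independent

Yes, A and B are independent


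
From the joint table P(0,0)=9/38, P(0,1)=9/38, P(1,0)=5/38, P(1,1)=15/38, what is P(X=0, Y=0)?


Read from table: P(X=0, Y=0) = 9/38

9/38


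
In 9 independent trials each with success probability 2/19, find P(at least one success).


P(at least one) = 1 - P(none)
P(none) = (1 - 2/19)^9 = (17/19)^9 = 118587876497/322687697779
P(at least one) = 1 - 118587876497/322687697779 = 204099821282/322687697779

204099821282/322687697779


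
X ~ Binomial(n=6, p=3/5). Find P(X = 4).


P(X=4) = C(6,4) * p^4 * (1-p)^2
= 15 * 81/625 * 4/25
= 972/3125

972/3125


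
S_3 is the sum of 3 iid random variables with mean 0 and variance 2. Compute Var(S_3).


By independence, Var(S_n) = n*Var(X_1) = 3*2 = 6

6


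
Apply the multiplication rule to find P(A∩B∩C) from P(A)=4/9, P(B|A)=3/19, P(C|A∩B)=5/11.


P(A∩B∩C) = P(A) * P(B|A) * P(C|A∩B)
= 4/9 * 3/19 * 5/11
= 4/57 * 5/11 = 20/627

20/627


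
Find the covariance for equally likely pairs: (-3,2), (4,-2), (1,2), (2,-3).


E[X]=1, E[Y]=-1/4, E[XY]=-9/2
Cov(X,Y) = E[XY] - E[X]E[Y] = -9/2 - 1*-1/4 = -17/4

-17/4


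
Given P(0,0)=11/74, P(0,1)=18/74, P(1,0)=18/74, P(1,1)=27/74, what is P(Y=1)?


P(Y=1) = P(0,1)+P(1,1) = 18/74 + 27/74 = 45/74

45/74


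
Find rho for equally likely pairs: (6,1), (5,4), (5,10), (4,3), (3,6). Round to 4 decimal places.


Cov(X,Y) = -0.8800, Var(X) = 1.0400, Var(Y) = 9.3600
rho = Cov/(sqrt(VarX)*sqrt(VarY)) = -0.2821

-0.2821


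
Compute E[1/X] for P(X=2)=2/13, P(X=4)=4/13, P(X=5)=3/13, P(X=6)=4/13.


E[1/X] = sum(g(x)*P(x))
= 1/2*2/13 + 1/4*4/13 + 1/5*3/13 + 1/6*4/13
= 49/195

49/195


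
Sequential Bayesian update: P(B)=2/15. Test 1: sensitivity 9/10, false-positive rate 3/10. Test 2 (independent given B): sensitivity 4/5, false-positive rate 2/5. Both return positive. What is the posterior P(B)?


After test 1: P(+) = 9/10*2/15 + 3/10*13/15 = 19/50
P(B|+) = (3/25)/(19/50) = 6/19
After test 2 (use post1 as new prior): P(+) = 4/5*6/19 + 2/5*13/19 = 10/19
P(B|+,+) = (24/95)/(10/19) = 12/25

12/25


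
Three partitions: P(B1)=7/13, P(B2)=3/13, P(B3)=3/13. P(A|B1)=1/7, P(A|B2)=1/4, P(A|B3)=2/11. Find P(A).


P(A) = P(A|B1)P(B1) + P(A|B2)P(B2) + P(A|B3)P(B3)
= 1/7*7/13 + 1/4*3/13 + 2/11*3/13
= 1/13 + 3/52 + 6/143 = 101/572

101/572


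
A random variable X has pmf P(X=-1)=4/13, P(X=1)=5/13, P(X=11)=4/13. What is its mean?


E[X] = sum(x * P(x))
= -1*4/13 + 1*5/13 + 11*4/13
= 45/13

45/13


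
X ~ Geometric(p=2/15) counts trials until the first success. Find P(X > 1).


P(X > 1) = P(first 1 trials all fail) = (1-p)^1 = (13/15)^1 = 13/15

13/15


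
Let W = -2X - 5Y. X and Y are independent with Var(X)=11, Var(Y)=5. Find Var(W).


Independence => Cov(X,Y)=0
Var(-2X - 5Y) = (-2)^2*Var(X) + (-5)^2*Var(Y)
= 4*11 + 25*5 = 169

169


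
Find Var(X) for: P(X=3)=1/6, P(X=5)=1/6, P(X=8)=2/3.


E[X] = 20/3, E[X^2] = 145/3
Var(X) = E[X^2] - (E[X])^2 = 145/3 - (20/3)^2 = 35/9

35/9


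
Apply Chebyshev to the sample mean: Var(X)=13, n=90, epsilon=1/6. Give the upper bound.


Var(Xbar) = Var(X)/n = 13/90
Chebyshev: P(|Xbar-mu| >= 1/6) <= Var(Xbar)/(1/6)^2 = (13/90)/(1/36) = 26/5
Bound exceeds 1, so trivial bound: 1

1


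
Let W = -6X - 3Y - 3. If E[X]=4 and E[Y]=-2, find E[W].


E[-6X - 3Y - 3] = -6*E[X] - 3*E[Y] - 3
= (-6)*(4) + (-3)*(-2) + (-3)
= -24 + 6 - 3 = -21

-21


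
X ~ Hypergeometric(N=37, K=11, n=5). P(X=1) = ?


P(X=1) = C(11,1)*C(26,4) / C(37,5)
= 11*14950 / 435897
= 164450/435897 = 14950/39627

14950/39627


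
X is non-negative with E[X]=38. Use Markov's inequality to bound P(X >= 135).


Markov: P(X >= a) <= E[X]/a
P(X >= 135) <= 38/135

38/135


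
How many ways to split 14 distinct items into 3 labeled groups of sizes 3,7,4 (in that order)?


14! = 87178291200
Denominator: 3!=6 * 7!=5040 * 4!=24
Coefficient = 87178291200 / 725760 = 120120

120120


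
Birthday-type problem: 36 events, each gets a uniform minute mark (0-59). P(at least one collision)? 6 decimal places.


P(all different) = prod((60-i)/60 for i=0..35) = 0.000001
P(at least one match) = 1 - 0.000001 = 0.999999

0.999999


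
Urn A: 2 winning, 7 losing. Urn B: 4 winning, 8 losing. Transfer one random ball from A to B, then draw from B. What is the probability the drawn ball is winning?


P(transfer winning) = 2/9; P(transfer losing) = 7/9
If winning transferred: Urn II has 5 winning of 13, so P(winning|winning moved) = 5/13
If losing transferred: Urn II has 4 winning of 13, so P(winning|losing moved) = 4/13
By total probability: P(winning) = 2/9*5/13 + 7/9*4/13 = 38/117

38/117


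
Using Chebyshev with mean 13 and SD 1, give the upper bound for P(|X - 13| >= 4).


k = 4/1 = 4
Chebyshev: P(|X-mu| >= k*sigma) <= 1/k^2 = 1/4^2 = 1/16

1/16


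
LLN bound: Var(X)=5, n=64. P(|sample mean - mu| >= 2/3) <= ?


Var(Xbar) = Var(X)/n = 5/64
Chebyshev: P(|Xbar-mu| >= 2/3) <= Var(Xbar)/(2/3)^2 = (5/64)/(4/9) = 45/256

45/256


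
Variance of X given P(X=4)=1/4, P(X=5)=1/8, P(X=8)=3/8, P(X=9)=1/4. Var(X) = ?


E[X] = 55/8, E[X^2] = 411/8
Var(X) = E[X^2] - (E[X])^2 = 411/8 - (55/8)^2 = 263/64

263/64


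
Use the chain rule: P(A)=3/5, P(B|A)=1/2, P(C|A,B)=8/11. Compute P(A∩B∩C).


P(A∩B∩C) = P(A) * P(B|A) * P(C|A∩B)
= 3/5 * 1/2 * 8/11
= 3/10 * 8/11 = 12/55

12/55


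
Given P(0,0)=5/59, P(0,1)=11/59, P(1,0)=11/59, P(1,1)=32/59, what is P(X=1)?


P(X=1) = P(1,0)+P(1,1) = 11/59 + 32/59 = 43/59

43/59


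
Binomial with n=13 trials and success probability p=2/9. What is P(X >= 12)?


P(X>=12) = P(X=12) + P(X=13)
= 372736/2541865828329 + 8192/2541865828329
= 126976/847288609443

126976/847288609443


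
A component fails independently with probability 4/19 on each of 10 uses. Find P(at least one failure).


P(at least one) = 1 - P(none)
P(none) = (1 - 4/19)^10 = (15/19)^10 = 576650390625/6131066257801
P(at least one) = 1 - 576650390625/6131066257801 = 5554415867176/6131066257801

5554415867176/6131066257801


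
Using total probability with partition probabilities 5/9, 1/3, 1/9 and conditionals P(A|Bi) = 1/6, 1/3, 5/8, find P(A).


P(A) = P(A|B1)P(B1) + P(A|B2)P(B2) + P(A|B3)P(B3)
= 1/6*5/9 + 1/3*1/3 + 5/8*1/9
= 5/54 + 1/9 + 5/72 = 59/216

59/216


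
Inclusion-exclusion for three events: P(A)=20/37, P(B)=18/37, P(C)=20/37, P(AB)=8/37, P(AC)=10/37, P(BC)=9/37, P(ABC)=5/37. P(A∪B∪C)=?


P(A∪B∪C) = P(A)+P(B)+P(C) - P(AB)-P(AC)-P(BC) + P(ABC)
= 20/37+18/37+20/37 - 8/37-10/37-9/37 + 5/37
= 36/37

36/37


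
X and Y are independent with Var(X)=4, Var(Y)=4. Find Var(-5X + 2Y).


Independence => Cov(X,Y)=0
Var(-5X + 2Y) = (-5)^2*Var(X) + 2^2*Var(Y)
= 25*4 + 4*4 = 116

116


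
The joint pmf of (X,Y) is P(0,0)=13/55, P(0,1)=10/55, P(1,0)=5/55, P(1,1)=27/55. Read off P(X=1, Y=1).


Read from table: P(X=1, Y=1) = 27/55

27/55


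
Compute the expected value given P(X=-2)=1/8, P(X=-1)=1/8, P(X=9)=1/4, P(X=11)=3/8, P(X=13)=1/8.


E[X] = sum(x * P(x))
= -2*1/8 - 1*1/8 + 9*1/4 + 11*3/8 + 13*1/8
= 61/8

61/8


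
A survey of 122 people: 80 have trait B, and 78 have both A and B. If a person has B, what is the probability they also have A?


P(A|B) = P(A∩B)/P(B) = (78/122)/(80/122) = 78/80 = 39/40

39/40


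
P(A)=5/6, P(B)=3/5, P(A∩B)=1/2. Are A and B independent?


P(A)*P(B) = 5/6*3/5 = 1/2
P(A∩B) = 1/2, which equals P(A)P(B), so independent

Yes, A and B are independent


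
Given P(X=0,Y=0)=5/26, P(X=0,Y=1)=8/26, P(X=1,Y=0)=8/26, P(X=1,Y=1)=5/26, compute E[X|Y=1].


P(Y=1) = 13/26
E[X|Y=1] = (0*8 + 1*5)/13 = 5/13

5/13


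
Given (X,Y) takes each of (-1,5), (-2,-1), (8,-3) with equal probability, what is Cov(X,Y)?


E[X]=5/3, E[Y]=1/3, E[XY]=-9
Cov(X,Y) = E[XY] - E[X]E[Y] = -9 - 5/3*1/3 = -86/9

-86/9


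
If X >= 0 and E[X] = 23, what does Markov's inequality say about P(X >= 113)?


Markov: P(X >= a) <= E[X]/a
P(X >= 113) <= 23/113

23/113


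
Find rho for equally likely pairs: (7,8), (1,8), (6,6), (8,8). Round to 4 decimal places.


Cov(X,Y) = -0.2500, Var(X) = 7.2500, Var(Y) = 0.7500
rho = Cov/(sqrt(VarX)*sqrt(VarY)) = -0.1072

-0.1072


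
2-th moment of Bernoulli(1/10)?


For Bernoulli: X in {0,1}
E[X^2] = 0^2*(1-1/10) + 1^2*1/10 = 1/10

1/10
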